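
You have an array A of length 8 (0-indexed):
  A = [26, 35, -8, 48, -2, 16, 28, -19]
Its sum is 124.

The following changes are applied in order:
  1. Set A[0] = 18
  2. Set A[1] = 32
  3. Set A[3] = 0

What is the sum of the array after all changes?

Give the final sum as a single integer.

Answer: 65

Derivation:
Initial sum: 124
Change 1: A[0] 26 -> 18, delta = -8, sum = 116
Change 2: A[1] 35 -> 32, delta = -3, sum = 113
Change 3: A[3] 48 -> 0, delta = -48, sum = 65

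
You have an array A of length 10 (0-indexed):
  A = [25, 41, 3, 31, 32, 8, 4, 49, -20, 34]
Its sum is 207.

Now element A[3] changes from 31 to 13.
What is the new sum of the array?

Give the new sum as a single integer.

Answer: 189

Derivation:
Old value at index 3: 31
New value at index 3: 13
Delta = 13 - 31 = -18
New sum = old_sum + delta = 207 + (-18) = 189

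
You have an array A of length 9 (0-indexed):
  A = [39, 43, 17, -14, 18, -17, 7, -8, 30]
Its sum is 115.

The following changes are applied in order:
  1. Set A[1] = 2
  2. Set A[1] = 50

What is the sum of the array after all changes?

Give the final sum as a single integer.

Answer: 122

Derivation:
Initial sum: 115
Change 1: A[1] 43 -> 2, delta = -41, sum = 74
Change 2: A[1] 2 -> 50, delta = 48, sum = 122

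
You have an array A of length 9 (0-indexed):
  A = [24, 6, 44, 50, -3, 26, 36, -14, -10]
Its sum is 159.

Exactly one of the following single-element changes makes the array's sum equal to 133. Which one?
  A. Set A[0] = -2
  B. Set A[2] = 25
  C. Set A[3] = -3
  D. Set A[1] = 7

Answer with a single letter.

Answer: A

Derivation:
Option A: A[0] 24->-2, delta=-26, new_sum=159+(-26)=133 <-- matches target
Option B: A[2] 44->25, delta=-19, new_sum=159+(-19)=140
Option C: A[3] 50->-3, delta=-53, new_sum=159+(-53)=106
Option D: A[1] 6->7, delta=1, new_sum=159+(1)=160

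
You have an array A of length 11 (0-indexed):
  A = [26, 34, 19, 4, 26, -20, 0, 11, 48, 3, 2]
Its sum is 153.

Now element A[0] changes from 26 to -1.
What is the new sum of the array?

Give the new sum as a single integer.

Answer: 126

Derivation:
Old value at index 0: 26
New value at index 0: -1
Delta = -1 - 26 = -27
New sum = old_sum + delta = 153 + (-27) = 126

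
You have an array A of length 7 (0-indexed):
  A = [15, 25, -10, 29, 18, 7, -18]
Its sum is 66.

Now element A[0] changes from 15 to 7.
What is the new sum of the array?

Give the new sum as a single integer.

Answer: 58

Derivation:
Old value at index 0: 15
New value at index 0: 7
Delta = 7 - 15 = -8
New sum = old_sum + delta = 66 + (-8) = 58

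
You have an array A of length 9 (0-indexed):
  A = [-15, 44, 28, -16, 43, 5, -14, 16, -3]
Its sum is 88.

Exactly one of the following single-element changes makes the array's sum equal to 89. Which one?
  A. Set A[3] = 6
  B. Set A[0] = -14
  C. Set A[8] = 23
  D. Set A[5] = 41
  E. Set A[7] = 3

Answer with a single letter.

Answer: B

Derivation:
Option A: A[3] -16->6, delta=22, new_sum=88+(22)=110
Option B: A[0] -15->-14, delta=1, new_sum=88+(1)=89 <-- matches target
Option C: A[8] -3->23, delta=26, new_sum=88+(26)=114
Option D: A[5] 5->41, delta=36, new_sum=88+(36)=124
Option E: A[7] 16->3, delta=-13, new_sum=88+(-13)=75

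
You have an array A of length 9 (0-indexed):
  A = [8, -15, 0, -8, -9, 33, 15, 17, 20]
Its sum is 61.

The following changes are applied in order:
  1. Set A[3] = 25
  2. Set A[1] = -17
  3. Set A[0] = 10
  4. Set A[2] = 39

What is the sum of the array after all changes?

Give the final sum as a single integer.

Answer: 133

Derivation:
Initial sum: 61
Change 1: A[3] -8 -> 25, delta = 33, sum = 94
Change 2: A[1] -15 -> -17, delta = -2, sum = 92
Change 3: A[0] 8 -> 10, delta = 2, sum = 94
Change 4: A[2] 0 -> 39, delta = 39, sum = 133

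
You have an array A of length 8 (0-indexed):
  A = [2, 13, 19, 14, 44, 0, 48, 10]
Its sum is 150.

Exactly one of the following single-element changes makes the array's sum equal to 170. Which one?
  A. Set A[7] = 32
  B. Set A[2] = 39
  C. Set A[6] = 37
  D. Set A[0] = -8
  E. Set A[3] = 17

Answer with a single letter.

Option A: A[7] 10->32, delta=22, new_sum=150+(22)=172
Option B: A[2] 19->39, delta=20, new_sum=150+(20)=170 <-- matches target
Option C: A[6] 48->37, delta=-11, new_sum=150+(-11)=139
Option D: A[0] 2->-8, delta=-10, new_sum=150+(-10)=140
Option E: A[3] 14->17, delta=3, new_sum=150+(3)=153

Answer: B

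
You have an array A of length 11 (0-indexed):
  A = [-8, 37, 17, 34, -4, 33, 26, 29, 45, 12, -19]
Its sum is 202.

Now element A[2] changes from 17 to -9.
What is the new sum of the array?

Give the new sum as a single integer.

Answer: 176

Derivation:
Old value at index 2: 17
New value at index 2: -9
Delta = -9 - 17 = -26
New sum = old_sum + delta = 202 + (-26) = 176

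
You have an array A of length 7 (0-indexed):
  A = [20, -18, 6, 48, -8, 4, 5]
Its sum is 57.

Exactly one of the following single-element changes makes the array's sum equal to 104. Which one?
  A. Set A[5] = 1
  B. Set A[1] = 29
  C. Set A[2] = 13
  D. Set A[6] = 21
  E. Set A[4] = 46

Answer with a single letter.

Option A: A[5] 4->1, delta=-3, new_sum=57+(-3)=54
Option B: A[1] -18->29, delta=47, new_sum=57+(47)=104 <-- matches target
Option C: A[2] 6->13, delta=7, new_sum=57+(7)=64
Option D: A[6] 5->21, delta=16, new_sum=57+(16)=73
Option E: A[4] -8->46, delta=54, new_sum=57+(54)=111

Answer: B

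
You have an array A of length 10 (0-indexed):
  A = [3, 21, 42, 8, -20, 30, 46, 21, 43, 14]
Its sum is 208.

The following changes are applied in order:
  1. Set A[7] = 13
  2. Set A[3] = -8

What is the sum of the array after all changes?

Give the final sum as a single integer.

Initial sum: 208
Change 1: A[7] 21 -> 13, delta = -8, sum = 200
Change 2: A[3] 8 -> -8, delta = -16, sum = 184

Answer: 184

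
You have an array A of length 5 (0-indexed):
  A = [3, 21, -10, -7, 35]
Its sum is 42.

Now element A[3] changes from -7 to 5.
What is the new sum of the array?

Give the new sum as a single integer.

Old value at index 3: -7
New value at index 3: 5
Delta = 5 - -7 = 12
New sum = old_sum + delta = 42 + (12) = 54

Answer: 54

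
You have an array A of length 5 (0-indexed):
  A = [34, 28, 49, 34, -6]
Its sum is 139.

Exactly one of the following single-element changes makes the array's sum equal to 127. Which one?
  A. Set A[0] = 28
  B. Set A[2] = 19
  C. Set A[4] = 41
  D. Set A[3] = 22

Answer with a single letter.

Answer: D

Derivation:
Option A: A[0] 34->28, delta=-6, new_sum=139+(-6)=133
Option B: A[2] 49->19, delta=-30, new_sum=139+(-30)=109
Option C: A[4] -6->41, delta=47, new_sum=139+(47)=186
Option D: A[3] 34->22, delta=-12, new_sum=139+(-12)=127 <-- matches target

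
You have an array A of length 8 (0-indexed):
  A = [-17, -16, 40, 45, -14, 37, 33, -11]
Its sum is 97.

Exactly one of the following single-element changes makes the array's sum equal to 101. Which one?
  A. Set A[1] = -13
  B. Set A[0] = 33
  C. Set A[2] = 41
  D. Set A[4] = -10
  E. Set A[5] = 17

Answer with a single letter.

Answer: D

Derivation:
Option A: A[1] -16->-13, delta=3, new_sum=97+(3)=100
Option B: A[0] -17->33, delta=50, new_sum=97+(50)=147
Option C: A[2] 40->41, delta=1, new_sum=97+(1)=98
Option D: A[4] -14->-10, delta=4, new_sum=97+(4)=101 <-- matches target
Option E: A[5] 37->17, delta=-20, new_sum=97+(-20)=77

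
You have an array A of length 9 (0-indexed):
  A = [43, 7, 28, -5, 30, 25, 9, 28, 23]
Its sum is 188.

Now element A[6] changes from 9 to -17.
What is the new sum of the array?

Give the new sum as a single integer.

Answer: 162

Derivation:
Old value at index 6: 9
New value at index 6: -17
Delta = -17 - 9 = -26
New sum = old_sum + delta = 188 + (-26) = 162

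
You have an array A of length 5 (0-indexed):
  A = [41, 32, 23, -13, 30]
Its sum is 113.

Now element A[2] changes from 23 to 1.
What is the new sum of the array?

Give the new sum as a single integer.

Old value at index 2: 23
New value at index 2: 1
Delta = 1 - 23 = -22
New sum = old_sum + delta = 113 + (-22) = 91

Answer: 91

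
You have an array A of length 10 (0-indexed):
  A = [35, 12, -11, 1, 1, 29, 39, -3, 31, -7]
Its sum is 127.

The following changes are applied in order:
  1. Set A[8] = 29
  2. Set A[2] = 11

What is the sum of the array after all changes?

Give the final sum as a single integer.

Answer: 147

Derivation:
Initial sum: 127
Change 1: A[8] 31 -> 29, delta = -2, sum = 125
Change 2: A[2] -11 -> 11, delta = 22, sum = 147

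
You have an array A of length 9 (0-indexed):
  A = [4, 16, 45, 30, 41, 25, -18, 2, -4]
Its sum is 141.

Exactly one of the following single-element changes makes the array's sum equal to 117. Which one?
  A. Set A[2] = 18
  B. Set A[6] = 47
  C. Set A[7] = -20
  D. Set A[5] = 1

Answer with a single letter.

Answer: D

Derivation:
Option A: A[2] 45->18, delta=-27, new_sum=141+(-27)=114
Option B: A[6] -18->47, delta=65, new_sum=141+(65)=206
Option C: A[7] 2->-20, delta=-22, new_sum=141+(-22)=119
Option D: A[5] 25->1, delta=-24, new_sum=141+(-24)=117 <-- matches target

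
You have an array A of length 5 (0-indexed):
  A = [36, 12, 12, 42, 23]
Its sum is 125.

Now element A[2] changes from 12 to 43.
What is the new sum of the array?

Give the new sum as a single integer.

Answer: 156

Derivation:
Old value at index 2: 12
New value at index 2: 43
Delta = 43 - 12 = 31
New sum = old_sum + delta = 125 + (31) = 156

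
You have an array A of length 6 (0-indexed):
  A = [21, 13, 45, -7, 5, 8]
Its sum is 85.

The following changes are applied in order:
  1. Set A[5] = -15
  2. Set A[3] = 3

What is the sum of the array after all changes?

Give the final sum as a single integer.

Initial sum: 85
Change 1: A[5] 8 -> -15, delta = -23, sum = 62
Change 2: A[3] -7 -> 3, delta = 10, sum = 72

Answer: 72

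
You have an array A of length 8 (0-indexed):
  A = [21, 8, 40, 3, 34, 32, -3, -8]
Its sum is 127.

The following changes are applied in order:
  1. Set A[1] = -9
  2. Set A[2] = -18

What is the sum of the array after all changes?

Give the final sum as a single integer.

Initial sum: 127
Change 1: A[1] 8 -> -9, delta = -17, sum = 110
Change 2: A[2] 40 -> -18, delta = -58, sum = 52

Answer: 52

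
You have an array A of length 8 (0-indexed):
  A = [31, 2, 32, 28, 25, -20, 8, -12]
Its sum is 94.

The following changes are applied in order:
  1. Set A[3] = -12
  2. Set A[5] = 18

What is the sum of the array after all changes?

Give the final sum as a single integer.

Initial sum: 94
Change 1: A[3] 28 -> -12, delta = -40, sum = 54
Change 2: A[5] -20 -> 18, delta = 38, sum = 92

Answer: 92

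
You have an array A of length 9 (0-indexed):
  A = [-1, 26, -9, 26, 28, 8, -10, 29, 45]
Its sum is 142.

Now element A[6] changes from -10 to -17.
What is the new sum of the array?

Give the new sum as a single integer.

Old value at index 6: -10
New value at index 6: -17
Delta = -17 - -10 = -7
New sum = old_sum + delta = 142 + (-7) = 135

Answer: 135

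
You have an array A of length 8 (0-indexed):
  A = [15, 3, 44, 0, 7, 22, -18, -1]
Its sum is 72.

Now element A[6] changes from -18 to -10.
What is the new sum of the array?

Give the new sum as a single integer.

Answer: 80

Derivation:
Old value at index 6: -18
New value at index 6: -10
Delta = -10 - -18 = 8
New sum = old_sum + delta = 72 + (8) = 80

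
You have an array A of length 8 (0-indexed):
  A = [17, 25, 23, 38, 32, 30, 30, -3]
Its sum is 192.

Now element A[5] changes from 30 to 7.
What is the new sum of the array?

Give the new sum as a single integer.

Answer: 169

Derivation:
Old value at index 5: 30
New value at index 5: 7
Delta = 7 - 30 = -23
New sum = old_sum + delta = 192 + (-23) = 169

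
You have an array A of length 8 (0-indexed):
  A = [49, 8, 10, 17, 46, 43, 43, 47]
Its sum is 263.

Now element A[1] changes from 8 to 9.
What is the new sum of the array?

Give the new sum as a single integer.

Answer: 264

Derivation:
Old value at index 1: 8
New value at index 1: 9
Delta = 9 - 8 = 1
New sum = old_sum + delta = 263 + (1) = 264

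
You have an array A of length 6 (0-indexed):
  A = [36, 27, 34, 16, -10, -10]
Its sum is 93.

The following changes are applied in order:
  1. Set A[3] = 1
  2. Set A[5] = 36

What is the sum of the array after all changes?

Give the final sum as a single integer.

Answer: 124

Derivation:
Initial sum: 93
Change 1: A[3] 16 -> 1, delta = -15, sum = 78
Change 2: A[5] -10 -> 36, delta = 46, sum = 124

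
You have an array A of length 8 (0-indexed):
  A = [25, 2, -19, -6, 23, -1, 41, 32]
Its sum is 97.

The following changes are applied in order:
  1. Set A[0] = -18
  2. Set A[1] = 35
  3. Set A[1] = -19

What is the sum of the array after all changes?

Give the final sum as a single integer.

Answer: 33

Derivation:
Initial sum: 97
Change 1: A[0] 25 -> -18, delta = -43, sum = 54
Change 2: A[1] 2 -> 35, delta = 33, sum = 87
Change 3: A[1] 35 -> -19, delta = -54, sum = 33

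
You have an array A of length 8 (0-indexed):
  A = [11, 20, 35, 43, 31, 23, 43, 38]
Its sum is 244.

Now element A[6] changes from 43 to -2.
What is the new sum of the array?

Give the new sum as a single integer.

Answer: 199

Derivation:
Old value at index 6: 43
New value at index 6: -2
Delta = -2 - 43 = -45
New sum = old_sum + delta = 244 + (-45) = 199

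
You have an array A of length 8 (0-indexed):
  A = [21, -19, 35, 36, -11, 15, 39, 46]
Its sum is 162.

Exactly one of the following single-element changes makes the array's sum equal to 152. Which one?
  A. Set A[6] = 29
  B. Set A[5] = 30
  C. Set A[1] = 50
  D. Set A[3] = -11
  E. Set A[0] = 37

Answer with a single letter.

Answer: A

Derivation:
Option A: A[6] 39->29, delta=-10, new_sum=162+(-10)=152 <-- matches target
Option B: A[5] 15->30, delta=15, new_sum=162+(15)=177
Option C: A[1] -19->50, delta=69, new_sum=162+(69)=231
Option D: A[3] 36->-11, delta=-47, new_sum=162+(-47)=115
Option E: A[0] 21->37, delta=16, new_sum=162+(16)=178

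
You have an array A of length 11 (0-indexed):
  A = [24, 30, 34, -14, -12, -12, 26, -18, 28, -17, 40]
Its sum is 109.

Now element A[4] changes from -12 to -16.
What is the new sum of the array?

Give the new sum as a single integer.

Old value at index 4: -12
New value at index 4: -16
Delta = -16 - -12 = -4
New sum = old_sum + delta = 109 + (-4) = 105

Answer: 105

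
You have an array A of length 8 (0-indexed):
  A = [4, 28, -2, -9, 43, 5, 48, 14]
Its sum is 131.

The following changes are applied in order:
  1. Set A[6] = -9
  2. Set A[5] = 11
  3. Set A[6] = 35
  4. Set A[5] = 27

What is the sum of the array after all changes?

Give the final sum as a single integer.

Answer: 140

Derivation:
Initial sum: 131
Change 1: A[6] 48 -> -9, delta = -57, sum = 74
Change 2: A[5] 5 -> 11, delta = 6, sum = 80
Change 3: A[6] -9 -> 35, delta = 44, sum = 124
Change 4: A[5] 11 -> 27, delta = 16, sum = 140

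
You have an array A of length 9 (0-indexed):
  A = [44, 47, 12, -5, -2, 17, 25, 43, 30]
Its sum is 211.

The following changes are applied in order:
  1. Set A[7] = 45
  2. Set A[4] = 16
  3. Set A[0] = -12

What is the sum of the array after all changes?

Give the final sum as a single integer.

Answer: 175

Derivation:
Initial sum: 211
Change 1: A[7] 43 -> 45, delta = 2, sum = 213
Change 2: A[4] -2 -> 16, delta = 18, sum = 231
Change 3: A[0] 44 -> -12, delta = -56, sum = 175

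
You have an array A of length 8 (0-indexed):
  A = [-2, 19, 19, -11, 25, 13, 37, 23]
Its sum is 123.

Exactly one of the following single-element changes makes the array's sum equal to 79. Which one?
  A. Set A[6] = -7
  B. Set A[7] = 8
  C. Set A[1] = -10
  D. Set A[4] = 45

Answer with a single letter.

Answer: A

Derivation:
Option A: A[6] 37->-7, delta=-44, new_sum=123+(-44)=79 <-- matches target
Option B: A[7] 23->8, delta=-15, new_sum=123+(-15)=108
Option C: A[1] 19->-10, delta=-29, new_sum=123+(-29)=94
Option D: A[4] 25->45, delta=20, new_sum=123+(20)=143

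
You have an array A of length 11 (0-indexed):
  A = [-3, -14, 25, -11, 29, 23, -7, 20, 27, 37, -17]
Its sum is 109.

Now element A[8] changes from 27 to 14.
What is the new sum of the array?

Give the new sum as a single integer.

Old value at index 8: 27
New value at index 8: 14
Delta = 14 - 27 = -13
New sum = old_sum + delta = 109 + (-13) = 96

Answer: 96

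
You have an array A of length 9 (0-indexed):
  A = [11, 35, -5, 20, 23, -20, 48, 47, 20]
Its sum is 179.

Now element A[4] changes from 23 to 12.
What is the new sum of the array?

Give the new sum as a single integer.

Old value at index 4: 23
New value at index 4: 12
Delta = 12 - 23 = -11
New sum = old_sum + delta = 179 + (-11) = 168

Answer: 168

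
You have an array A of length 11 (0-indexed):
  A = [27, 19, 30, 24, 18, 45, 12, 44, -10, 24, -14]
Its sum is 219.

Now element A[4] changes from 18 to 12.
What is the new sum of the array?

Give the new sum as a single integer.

Answer: 213

Derivation:
Old value at index 4: 18
New value at index 4: 12
Delta = 12 - 18 = -6
New sum = old_sum + delta = 219 + (-6) = 213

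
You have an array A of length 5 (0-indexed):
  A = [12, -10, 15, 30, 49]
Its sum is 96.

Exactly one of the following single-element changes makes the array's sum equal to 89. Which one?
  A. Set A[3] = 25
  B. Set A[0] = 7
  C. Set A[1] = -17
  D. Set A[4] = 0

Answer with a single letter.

Answer: C

Derivation:
Option A: A[3] 30->25, delta=-5, new_sum=96+(-5)=91
Option B: A[0] 12->7, delta=-5, new_sum=96+(-5)=91
Option C: A[1] -10->-17, delta=-7, new_sum=96+(-7)=89 <-- matches target
Option D: A[4] 49->0, delta=-49, new_sum=96+(-49)=47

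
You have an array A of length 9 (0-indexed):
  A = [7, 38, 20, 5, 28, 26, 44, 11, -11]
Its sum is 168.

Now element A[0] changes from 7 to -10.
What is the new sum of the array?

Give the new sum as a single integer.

Old value at index 0: 7
New value at index 0: -10
Delta = -10 - 7 = -17
New sum = old_sum + delta = 168 + (-17) = 151

Answer: 151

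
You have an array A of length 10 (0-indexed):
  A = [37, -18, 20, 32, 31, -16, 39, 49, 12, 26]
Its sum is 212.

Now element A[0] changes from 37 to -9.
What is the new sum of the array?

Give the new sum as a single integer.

Answer: 166

Derivation:
Old value at index 0: 37
New value at index 0: -9
Delta = -9 - 37 = -46
New sum = old_sum + delta = 212 + (-46) = 166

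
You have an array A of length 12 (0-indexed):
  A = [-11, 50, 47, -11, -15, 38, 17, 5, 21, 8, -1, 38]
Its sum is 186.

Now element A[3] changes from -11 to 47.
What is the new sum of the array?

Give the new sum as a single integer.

Old value at index 3: -11
New value at index 3: 47
Delta = 47 - -11 = 58
New sum = old_sum + delta = 186 + (58) = 244

Answer: 244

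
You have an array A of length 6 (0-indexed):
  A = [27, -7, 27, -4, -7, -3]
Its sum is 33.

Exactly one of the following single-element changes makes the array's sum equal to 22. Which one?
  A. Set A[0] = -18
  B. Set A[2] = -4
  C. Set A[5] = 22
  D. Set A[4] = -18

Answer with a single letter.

Option A: A[0] 27->-18, delta=-45, new_sum=33+(-45)=-12
Option B: A[2] 27->-4, delta=-31, new_sum=33+(-31)=2
Option C: A[5] -3->22, delta=25, new_sum=33+(25)=58
Option D: A[4] -7->-18, delta=-11, new_sum=33+(-11)=22 <-- matches target

Answer: D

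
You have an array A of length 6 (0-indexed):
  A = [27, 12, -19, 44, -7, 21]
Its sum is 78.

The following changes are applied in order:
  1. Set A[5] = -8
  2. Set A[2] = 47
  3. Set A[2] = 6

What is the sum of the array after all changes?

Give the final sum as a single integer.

Answer: 74

Derivation:
Initial sum: 78
Change 1: A[5] 21 -> -8, delta = -29, sum = 49
Change 2: A[2] -19 -> 47, delta = 66, sum = 115
Change 3: A[2] 47 -> 6, delta = -41, sum = 74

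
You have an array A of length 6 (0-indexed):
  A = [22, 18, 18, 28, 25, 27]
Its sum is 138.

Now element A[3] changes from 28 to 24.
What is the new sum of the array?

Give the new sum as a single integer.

Answer: 134

Derivation:
Old value at index 3: 28
New value at index 3: 24
Delta = 24 - 28 = -4
New sum = old_sum + delta = 138 + (-4) = 134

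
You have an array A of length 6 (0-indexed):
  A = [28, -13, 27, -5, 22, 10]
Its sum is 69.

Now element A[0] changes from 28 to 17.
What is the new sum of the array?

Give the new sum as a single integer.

Answer: 58

Derivation:
Old value at index 0: 28
New value at index 0: 17
Delta = 17 - 28 = -11
New sum = old_sum + delta = 69 + (-11) = 58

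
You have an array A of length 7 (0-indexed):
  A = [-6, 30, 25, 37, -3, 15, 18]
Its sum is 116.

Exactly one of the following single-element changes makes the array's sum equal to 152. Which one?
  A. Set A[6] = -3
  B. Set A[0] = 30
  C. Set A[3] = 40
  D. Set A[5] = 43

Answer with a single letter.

Answer: B

Derivation:
Option A: A[6] 18->-3, delta=-21, new_sum=116+(-21)=95
Option B: A[0] -6->30, delta=36, new_sum=116+(36)=152 <-- matches target
Option C: A[3] 37->40, delta=3, new_sum=116+(3)=119
Option D: A[5] 15->43, delta=28, new_sum=116+(28)=144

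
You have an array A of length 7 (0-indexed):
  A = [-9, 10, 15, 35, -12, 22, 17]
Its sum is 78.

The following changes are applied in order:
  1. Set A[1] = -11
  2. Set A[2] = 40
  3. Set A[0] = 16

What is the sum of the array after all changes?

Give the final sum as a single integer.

Initial sum: 78
Change 1: A[1] 10 -> -11, delta = -21, sum = 57
Change 2: A[2] 15 -> 40, delta = 25, sum = 82
Change 3: A[0] -9 -> 16, delta = 25, sum = 107

Answer: 107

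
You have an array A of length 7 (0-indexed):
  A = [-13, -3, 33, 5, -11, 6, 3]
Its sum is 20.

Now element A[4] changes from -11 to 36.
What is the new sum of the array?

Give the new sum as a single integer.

Answer: 67

Derivation:
Old value at index 4: -11
New value at index 4: 36
Delta = 36 - -11 = 47
New sum = old_sum + delta = 20 + (47) = 67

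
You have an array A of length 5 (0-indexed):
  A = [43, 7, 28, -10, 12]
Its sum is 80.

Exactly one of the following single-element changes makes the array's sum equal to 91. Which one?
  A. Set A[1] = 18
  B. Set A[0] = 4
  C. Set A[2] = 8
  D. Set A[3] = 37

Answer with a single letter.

Answer: A

Derivation:
Option A: A[1] 7->18, delta=11, new_sum=80+(11)=91 <-- matches target
Option B: A[0] 43->4, delta=-39, new_sum=80+(-39)=41
Option C: A[2] 28->8, delta=-20, new_sum=80+(-20)=60
Option D: A[3] -10->37, delta=47, new_sum=80+(47)=127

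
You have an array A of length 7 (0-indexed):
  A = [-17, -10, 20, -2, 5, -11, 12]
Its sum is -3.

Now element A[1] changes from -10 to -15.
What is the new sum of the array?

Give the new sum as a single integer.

Answer: -8

Derivation:
Old value at index 1: -10
New value at index 1: -15
Delta = -15 - -10 = -5
New sum = old_sum + delta = -3 + (-5) = -8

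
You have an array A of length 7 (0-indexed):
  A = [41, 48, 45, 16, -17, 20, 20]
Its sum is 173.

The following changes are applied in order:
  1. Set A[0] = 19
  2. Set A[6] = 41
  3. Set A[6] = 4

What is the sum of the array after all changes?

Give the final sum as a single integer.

Initial sum: 173
Change 1: A[0] 41 -> 19, delta = -22, sum = 151
Change 2: A[6] 20 -> 41, delta = 21, sum = 172
Change 3: A[6] 41 -> 4, delta = -37, sum = 135

Answer: 135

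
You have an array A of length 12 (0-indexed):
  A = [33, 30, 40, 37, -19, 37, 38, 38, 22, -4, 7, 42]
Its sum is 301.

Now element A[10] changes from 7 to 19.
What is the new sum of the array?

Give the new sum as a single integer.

Old value at index 10: 7
New value at index 10: 19
Delta = 19 - 7 = 12
New sum = old_sum + delta = 301 + (12) = 313

Answer: 313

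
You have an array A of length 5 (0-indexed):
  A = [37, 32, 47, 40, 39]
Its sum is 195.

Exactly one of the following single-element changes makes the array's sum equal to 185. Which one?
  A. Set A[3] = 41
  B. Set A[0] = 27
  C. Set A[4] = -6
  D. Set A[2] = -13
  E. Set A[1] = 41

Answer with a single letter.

Answer: B

Derivation:
Option A: A[3] 40->41, delta=1, new_sum=195+(1)=196
Option B: A[0] 37->27, delta=-10, new_sum=195+(-10)=185 <-- matches target
Option C: A[4] 39->-6, delta=-45, new_sum=195+(-45)=150
Option D: A[2] 47->-13, delta=-60, new_sum=195+(-60)=135
Option E: A[1] 32->41, delta=9, new_sum=195+(9)=204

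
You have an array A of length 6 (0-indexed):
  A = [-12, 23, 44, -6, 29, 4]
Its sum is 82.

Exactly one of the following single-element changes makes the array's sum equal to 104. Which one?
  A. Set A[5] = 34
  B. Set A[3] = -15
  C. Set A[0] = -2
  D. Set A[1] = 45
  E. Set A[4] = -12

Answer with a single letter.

Option A: A[5] 4->34, delta=30, new_sum=82+(30)=112
Option B: A[3] -6->-15, delta=-9, new_sum=82+(-9)=73
Option C: A[0] -12->-2, delta=10, new_sum=82+(10)=92
Option D: A[1] 23->45, delta=22, new_sum=82+(22)=104 <-- matches target
Option E: A[4] 29->-12, delta=-41, new_sum=82+(-41)=41

Answer: D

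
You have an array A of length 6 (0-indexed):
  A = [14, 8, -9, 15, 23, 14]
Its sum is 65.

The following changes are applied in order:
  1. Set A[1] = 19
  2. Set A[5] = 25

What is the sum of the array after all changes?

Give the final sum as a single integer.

Initial sum: 65
Change 1: A[1] 8 -> 19, delta = 11, sum = 76
Change 2: A[5] 14 -> 25, delta = 11, sum = 87

Answer: 87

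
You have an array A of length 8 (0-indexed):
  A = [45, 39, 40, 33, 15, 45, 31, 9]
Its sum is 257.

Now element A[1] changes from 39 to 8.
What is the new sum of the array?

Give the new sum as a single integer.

Old value at index 1: 39
New value at index 1: 8
Delta = 8 - 39 = -31
New sum = old_sum + delta = 257 + (-31) = 226

Answer: 226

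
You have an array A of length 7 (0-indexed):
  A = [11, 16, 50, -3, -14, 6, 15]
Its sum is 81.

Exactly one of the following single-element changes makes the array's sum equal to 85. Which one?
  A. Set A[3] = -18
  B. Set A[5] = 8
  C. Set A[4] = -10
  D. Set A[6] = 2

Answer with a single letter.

Option A: A[3] -3->-18, delta=-15, new_sum=81+(-15)=66
Option B: A[5] 6->8, delta=2, new_sum=81+(2)=83
Option C: A[4] -14->-10, delta=4, new_sum=81+(4)=85 <-- matches target
Option D: A[6] 15->2, delta=-13, new_sum=81+(-13)=68

Answer: C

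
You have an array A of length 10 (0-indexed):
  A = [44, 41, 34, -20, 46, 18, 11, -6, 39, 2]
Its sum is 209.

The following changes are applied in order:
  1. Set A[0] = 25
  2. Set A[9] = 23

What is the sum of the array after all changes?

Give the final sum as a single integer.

Initial sum: 209
Change 1: A[0] 44 -> 25, delta = -19, sum = 190
Change 2: A[9] 2 -> 23, delta = 21, sum = 211

Answer: 211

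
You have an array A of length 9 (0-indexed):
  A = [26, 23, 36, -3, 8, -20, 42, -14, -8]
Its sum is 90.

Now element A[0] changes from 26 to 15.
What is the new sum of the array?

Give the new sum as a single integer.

Answer: 79

Derivation:
Old value at index 0: 26
New value at index 0: 15
Delta = 15 - 26 = -11
New sum = old_sum + delta = 90 + (-11) = 79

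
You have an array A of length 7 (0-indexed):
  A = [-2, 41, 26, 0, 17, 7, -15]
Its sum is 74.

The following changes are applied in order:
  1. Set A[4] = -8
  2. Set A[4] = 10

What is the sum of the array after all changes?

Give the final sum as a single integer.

Initial sum: 74
Change 1: A[4] 17 -> -8, delta = -25, sum = 49
Change 2: A[4] -8 -> 10, delta = 18, sum = 67

Answer: 67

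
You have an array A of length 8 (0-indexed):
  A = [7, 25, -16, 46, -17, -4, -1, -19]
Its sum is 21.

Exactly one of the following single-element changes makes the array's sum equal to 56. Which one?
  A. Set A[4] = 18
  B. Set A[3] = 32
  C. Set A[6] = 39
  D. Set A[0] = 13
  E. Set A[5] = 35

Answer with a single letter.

Option A: A[4] -17->18, delta=35, new_sum=21+(35)=56 <-- matches target
Option B: A[3] 46->32, delta=-14, new_sum=21+(-14)=7
Option C: A[6] -1->39, delta=40, new_sum=21+(40)=61
Option D: A[0] 7->13, delta=6, new_sum=21+(6)=27
Option E: A[5] -4->35, delta=39, new_sum=21+(39)=60

Answer: A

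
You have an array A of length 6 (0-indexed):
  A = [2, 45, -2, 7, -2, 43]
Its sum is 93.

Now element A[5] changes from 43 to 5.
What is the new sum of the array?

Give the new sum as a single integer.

Answer: 55

Derivation:
Old value at index 5: 43
New value at index 5: 5
Delta = 5 - 43 = -38
New sum = old_sum + delta = 93 + (-38) = 55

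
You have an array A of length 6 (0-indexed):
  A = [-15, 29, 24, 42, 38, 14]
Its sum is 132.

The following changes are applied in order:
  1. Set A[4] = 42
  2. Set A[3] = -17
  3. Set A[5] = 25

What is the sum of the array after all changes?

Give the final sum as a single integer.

Initial sum: 132
Change 1: A[4] 38 -> 42, delta = 4, sum = 136
Change 2: A[3] 42 -> -17, delta = -59, sum = 77
Change 3: A[5] 14 -> 25, delta = 11, sum = 88

Answer: 88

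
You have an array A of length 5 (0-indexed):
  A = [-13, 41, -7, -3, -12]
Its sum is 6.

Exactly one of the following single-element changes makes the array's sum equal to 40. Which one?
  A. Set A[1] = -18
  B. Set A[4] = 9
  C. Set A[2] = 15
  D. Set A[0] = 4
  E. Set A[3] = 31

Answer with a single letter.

Option A: A[1] 41->-18, delta=-59, new_sum=6+(-59)=-53
Option B: A[4] -12->9, delta=21, new_sum=6+(21)=27
Option C: A[2] -7->15, delta=22, new_sum=6+(22)=28
Option D: A[0] -13->4, delta=17, new_sum=6+(17)=23
Option E: A[3] -3->31, delta=34, new_sum=6+(34)=40 <-- matches target

Answer: E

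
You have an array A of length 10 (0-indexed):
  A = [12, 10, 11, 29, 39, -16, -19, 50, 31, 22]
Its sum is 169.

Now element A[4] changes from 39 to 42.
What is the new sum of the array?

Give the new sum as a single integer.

Answer: 172

Derivation:
Old value at index 4: 39
New value at index 4: 42
Delta = 42 - 39 = 3
New sum = old_sum + delta = 169 + (3) = 172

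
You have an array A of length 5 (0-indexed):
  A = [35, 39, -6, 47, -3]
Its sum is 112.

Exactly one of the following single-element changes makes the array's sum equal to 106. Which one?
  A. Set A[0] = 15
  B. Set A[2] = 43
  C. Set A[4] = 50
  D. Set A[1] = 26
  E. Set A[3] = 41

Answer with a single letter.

Option A: A[0] 35->15, delta=-20, new_sum=112+(-20)=92
Option B: A[2] -6->43, delta=49, new_sum=112+(49)=161
Option C: A[4] -3->50, delta=53, new_sum=112+(53)=165
Option D: A[1] 39->26, delta=-13, new_sum=112+(-13)=99
Option E: A[3] 47->41, delta=-6, new_sum=112+(-6)=106 <-- matches target

Answer: E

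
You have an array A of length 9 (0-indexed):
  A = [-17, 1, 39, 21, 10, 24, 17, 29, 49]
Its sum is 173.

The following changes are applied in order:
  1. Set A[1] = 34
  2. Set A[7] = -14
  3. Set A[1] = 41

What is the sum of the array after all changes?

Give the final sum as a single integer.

Answer: 170

Derivation:
Initial sum: 173
Change 1: A[1] 1 -> 34, delta = 33, sum = 206
Change 2: A[7] 29 -> -14, delta = -43, sum = 163
Change 3: A[1] 34 -> 41, delta = 7, sum = 170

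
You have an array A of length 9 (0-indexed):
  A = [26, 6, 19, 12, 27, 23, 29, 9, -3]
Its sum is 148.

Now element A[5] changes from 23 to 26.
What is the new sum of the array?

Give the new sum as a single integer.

Answer: 151

Derivation:
Old value at index 5: 23
New value at index 5: 26
Delta = 26 - 23 = 3
New sum = old_sum + delta = 148 + (3) = 151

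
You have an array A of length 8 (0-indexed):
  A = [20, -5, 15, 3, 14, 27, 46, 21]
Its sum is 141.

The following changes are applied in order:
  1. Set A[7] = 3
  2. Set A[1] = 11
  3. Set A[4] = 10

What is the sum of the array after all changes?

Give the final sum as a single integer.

Answer: 135

Derivation:
Initial sum: 141
Change 1: A[7] 21 -> 3, delta = -18, sum = 123
Change 2: A[1] -5 -> 11, delta = 16, sum = 139
Change 3: A[4] 14 -> 10, delta = -4, sum = 135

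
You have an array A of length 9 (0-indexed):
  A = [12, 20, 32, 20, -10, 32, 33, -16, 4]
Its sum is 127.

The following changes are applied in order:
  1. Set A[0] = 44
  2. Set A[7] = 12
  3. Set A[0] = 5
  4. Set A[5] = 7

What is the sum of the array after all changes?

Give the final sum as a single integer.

Initial sum: 127
Change 1: A[0] 12 -> 44, delta = 32, sum = 159
Change 2: A[7] -16 -> 12, delta = 28, sum = 187
Change 3: A[0] 44 -> 5, delta = -39, sum = 148
Change 4: A[5] 32 -> 7, delta = -25, sum = 123

Answer: 123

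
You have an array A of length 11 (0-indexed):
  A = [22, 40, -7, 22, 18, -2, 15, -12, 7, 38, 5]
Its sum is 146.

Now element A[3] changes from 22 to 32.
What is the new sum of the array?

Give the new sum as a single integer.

Old value at index 3: 22
New value at index 3: 32
Delta = 32 - 22 = 10
New sum = old_sum + delta = 146 + (10) = 156

Answer: 156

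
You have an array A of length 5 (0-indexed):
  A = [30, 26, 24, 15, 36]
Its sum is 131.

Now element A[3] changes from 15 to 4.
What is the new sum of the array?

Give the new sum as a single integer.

Old value at index 3: 15
New value at index 3: 4
Delta = 4 - 15 = -11
New sum = old_sum + delta = 131 + (-11) = 120

Answer: 120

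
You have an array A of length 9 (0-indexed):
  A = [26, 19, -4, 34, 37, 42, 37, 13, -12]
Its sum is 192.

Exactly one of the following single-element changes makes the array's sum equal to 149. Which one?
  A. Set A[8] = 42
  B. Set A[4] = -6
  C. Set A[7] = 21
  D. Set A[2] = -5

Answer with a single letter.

Option A: A[8] -12->42, delta=54, new_sum=192+(54)=246
Option B: A[4] 37->-6, delta=-43, new_sum=192+(-43)=149 <-- matches target
Option C: A[7] 13->21, delta=8, new_sum=192+(8)=200
Option D: A[2] -4->-5, delta=-1, new_sum=192+(-1)=191

Answer: B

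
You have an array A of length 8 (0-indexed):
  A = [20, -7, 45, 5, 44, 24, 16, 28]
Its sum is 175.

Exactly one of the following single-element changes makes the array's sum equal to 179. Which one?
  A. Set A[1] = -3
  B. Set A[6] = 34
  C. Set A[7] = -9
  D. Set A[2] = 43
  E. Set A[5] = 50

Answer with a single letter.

Option A: A[1] -7->-3, delta=4, new_sum=175+(4)=179 <-- matches target
Option B: A[6] 16->34, delta=18, new_sum=175+(18)=193
Option C: A[7] 28->-9, delta=-37, new_sum=175+(-37)=138
Option D: A[2] 45->43, delta=-2, new_sum=175+(-2)=173
Option E: A[5] 24->50, delta=26, new_sum=175+(26)=201

Answer: A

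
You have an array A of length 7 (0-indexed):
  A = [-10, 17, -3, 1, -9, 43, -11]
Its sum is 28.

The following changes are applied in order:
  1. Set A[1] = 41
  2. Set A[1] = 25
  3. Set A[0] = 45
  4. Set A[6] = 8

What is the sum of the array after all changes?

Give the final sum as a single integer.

Initial sum: 28
Change 1: A[1] 17 -> 41, delta = 24, sum = 52
Change 2: A[1] 41 -> 25, delta = -16, sum = 36
Change 3: A[0] -10 -> 45, delta = 55, sum = 91
Change 4: A[6] -11 -> 8, delta = 19, sum = 110

Answer: 110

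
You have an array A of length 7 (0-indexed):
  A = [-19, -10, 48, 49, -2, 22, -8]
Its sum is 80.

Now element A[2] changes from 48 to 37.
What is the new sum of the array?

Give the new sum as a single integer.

Answer: 69

Derivation:
Old value at index 2: 48
New value at index 2: 37
Delta = 37 - 48 = -11
New sum = old_sum + delta = 80 + (-11) = 69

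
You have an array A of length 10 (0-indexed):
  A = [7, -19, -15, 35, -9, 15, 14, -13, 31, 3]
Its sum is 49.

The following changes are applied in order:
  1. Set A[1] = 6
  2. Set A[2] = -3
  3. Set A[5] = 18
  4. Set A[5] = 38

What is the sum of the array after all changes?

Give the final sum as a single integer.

Answer: 109

Derivation:
Initial sum: 49
Change 1: A[1] -19 -> 6, delta = 25, sum = 74
Change 2: A[2] -15 -> -3, delta = 12, sum = 86
Change 3: A[5] 15 -> 18, delta = 3, sum = 89
Change 4: A[5] 18 -> 38, delta = 20, sum = 109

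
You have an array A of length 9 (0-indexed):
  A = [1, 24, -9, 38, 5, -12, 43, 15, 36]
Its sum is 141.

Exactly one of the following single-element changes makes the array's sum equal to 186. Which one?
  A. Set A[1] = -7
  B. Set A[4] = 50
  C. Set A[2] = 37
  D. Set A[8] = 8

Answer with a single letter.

Option A: A[1] 24->-7, delta=-31, new_sum=141+(-31)=110
Option B: A[4] 5->50, delta=45, new_sum=141+(45)=186 <-- matches target
Option C: A[2] -9->37, delta=46, new_sum=141+(46)=187
Option D: A[8] 36->8, delta=-28, new_sum=141+(-28)=113

Answer: B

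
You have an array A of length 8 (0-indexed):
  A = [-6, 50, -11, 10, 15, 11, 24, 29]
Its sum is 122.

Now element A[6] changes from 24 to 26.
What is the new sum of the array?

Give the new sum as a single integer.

Old value at index 6: 24
New value at index 6: 26
Delta = 26 - 24 = 2
New sum = old_sum + delta = 122 + (2) = 124

Answer: 124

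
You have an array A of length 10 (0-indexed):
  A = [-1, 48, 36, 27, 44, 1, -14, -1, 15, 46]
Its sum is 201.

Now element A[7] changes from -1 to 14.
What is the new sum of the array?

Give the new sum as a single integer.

Old value at index 7: -1
New value at index 7: 14
Delta = 14 - -1 = 15
New sum = old_sum + delta = 201 + (15) = 216

Answer: 216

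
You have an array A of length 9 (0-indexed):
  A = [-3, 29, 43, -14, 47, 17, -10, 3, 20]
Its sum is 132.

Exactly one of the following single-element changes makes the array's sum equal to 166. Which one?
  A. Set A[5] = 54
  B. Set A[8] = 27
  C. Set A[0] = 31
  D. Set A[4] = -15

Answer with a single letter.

Answer: C

Derivation:
Option A: A[5] 17->54, delta=37, new_sum=132+(37)=169
Option B: A[8] 20->27, delta=7, new_sum=132+(7)=139
Option C: A[0] -3->31, delta=34, new_sum=132+(34)=166 <-- matches target
Option D: A[4] 47->-15, delta=-62, new_sum=132+(-62)=70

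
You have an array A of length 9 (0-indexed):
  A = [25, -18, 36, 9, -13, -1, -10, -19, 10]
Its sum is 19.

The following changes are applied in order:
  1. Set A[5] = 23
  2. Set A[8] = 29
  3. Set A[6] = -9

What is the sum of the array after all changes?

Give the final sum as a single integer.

Initial sum: 19
Change 1: A[5] -1 -> 23, delta = 24, sum = 43
Change 2: A[8] 10 -> 29, delta = 19, sum = 62
Change 3: A[6] -10 -> -9, delta = 1, sum = 63

Answer: 63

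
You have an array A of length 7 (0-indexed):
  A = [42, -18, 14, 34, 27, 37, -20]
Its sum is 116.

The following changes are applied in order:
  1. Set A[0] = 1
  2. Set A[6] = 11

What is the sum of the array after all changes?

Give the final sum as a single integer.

Initial sum: 116
Change 1: A[0] 42 -> 1, delta = -41, sum = 75
Change 2: A[6] -20 -> 11, delta = 31, sum = 106

Answer: 106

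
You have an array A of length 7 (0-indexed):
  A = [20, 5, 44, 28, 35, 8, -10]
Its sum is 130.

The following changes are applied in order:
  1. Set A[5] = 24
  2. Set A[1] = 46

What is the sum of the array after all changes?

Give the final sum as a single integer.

Initial sum: 130
Change 1: A[5] 8 -> 24, delta = 16, sum = 146
Change 2: A[1] 5 -> 46, delta = 41, sum = 187

Answer: 187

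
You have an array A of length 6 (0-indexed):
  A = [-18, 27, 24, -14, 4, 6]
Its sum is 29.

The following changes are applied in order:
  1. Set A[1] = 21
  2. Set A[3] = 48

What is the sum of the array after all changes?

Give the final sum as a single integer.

Answer: 85

Derivation:
Initial sum: 29
Change 1: A[1] 27 -> 21, delta = -6, sum = 23
Change 2: A[3] -14 -> 48, delta = 62, sum = 85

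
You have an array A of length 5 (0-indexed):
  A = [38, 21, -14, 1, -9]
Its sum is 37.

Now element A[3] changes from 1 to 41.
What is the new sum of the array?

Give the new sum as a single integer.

Old value at index 3: 1
New value at index 3: 41
Delta = 41 - 1 = 40
New sum = old_sum + delta = 37 + (40) = 77

Answer: 77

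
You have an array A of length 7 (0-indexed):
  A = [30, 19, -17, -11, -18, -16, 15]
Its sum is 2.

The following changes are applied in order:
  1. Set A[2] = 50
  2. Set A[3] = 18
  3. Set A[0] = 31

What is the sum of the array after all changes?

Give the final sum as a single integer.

Initial sum: 2
Change 1: A[2] -17 -> 50, delta = 67, sum = 69
Change 2: A[3] -11 -> 18, delta = 29, sum = 98
Change 3: A[0] 30 -> 31, delta = 1, sum = 99

Answer: 99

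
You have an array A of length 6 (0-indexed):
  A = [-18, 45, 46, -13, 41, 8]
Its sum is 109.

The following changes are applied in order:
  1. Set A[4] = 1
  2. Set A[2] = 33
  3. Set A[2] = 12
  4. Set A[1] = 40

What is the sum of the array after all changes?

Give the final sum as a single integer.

Answer: 30

Derivation:
Initial sum: 109
Change 1: A[4] 41 -> 1, delta = -40, sum = 69
Change 2: A[2] 46 -> 33, delta = -13, sum = 56
Change 3: A[2] 33 -> 12, delta = -21, sum = 35
Change 4: A[1] 45 -> 40, delta = -5, sum = 30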